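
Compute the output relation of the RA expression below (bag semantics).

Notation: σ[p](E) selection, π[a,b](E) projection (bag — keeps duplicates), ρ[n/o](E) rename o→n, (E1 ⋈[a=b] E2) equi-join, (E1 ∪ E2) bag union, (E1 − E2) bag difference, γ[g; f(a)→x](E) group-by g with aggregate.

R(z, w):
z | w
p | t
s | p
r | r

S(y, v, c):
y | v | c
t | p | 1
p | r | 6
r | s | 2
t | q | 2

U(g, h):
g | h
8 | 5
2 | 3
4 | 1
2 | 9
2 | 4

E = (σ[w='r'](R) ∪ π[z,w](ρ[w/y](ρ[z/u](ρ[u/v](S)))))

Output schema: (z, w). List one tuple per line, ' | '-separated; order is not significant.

Subexpression sizes:
  R → 3
  σ[w='r'](R) → 1
  S → 4
  ρ[u/v](S) → 4
  ρ[z/u](ρ[u/v](S)) → 4
  ρ[w/y](ρ[z/u](ρ[u/v](S))) → 4
  π[z,w](ρ[w/y](ρ[z/u](ρ[u/v](S)))) → 4
  (σ[w='r'](R) ∪ π[z,w](ρ[w/y](ρ[z/u](ρ[u/v](S))))) → 5

== RESULT ==
z | w
p | t
q | t
r | p
r | r
s | r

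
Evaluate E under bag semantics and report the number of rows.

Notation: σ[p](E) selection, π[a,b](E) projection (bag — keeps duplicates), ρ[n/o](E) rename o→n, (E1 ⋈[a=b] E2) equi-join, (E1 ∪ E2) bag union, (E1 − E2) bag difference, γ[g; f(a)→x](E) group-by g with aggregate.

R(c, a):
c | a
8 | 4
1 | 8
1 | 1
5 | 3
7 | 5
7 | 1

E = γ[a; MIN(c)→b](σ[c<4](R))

Per-node cardinality:
  R → 6
  σ[c<4](R) → 2
  γ[a; MIN(c)→b](σ[c<4](R)) → 2

|E| = 2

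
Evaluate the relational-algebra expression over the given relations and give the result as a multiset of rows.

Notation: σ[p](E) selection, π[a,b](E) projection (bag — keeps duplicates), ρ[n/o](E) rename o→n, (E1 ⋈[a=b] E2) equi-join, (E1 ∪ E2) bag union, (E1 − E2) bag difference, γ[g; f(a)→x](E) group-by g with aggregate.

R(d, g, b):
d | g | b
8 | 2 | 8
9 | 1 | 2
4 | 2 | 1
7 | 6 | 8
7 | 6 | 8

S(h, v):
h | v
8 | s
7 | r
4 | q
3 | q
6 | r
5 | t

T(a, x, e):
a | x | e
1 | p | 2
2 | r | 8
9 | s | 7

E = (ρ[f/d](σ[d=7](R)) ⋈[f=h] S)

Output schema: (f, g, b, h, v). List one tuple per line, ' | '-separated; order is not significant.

Subexpression sizes:
  R → 5
  σ[d=7](R) → 2
  ρ[f/d](σ[d=7](R)) → 2
  S → 6
  (ρ[f/d](σ[d=7](R)) ⋈[f=h] S) → 2

== RESULT ==
f | g | b | h | v
7 | 6 | 8 | 7 | r
7 | 6 | 8 | 7 | r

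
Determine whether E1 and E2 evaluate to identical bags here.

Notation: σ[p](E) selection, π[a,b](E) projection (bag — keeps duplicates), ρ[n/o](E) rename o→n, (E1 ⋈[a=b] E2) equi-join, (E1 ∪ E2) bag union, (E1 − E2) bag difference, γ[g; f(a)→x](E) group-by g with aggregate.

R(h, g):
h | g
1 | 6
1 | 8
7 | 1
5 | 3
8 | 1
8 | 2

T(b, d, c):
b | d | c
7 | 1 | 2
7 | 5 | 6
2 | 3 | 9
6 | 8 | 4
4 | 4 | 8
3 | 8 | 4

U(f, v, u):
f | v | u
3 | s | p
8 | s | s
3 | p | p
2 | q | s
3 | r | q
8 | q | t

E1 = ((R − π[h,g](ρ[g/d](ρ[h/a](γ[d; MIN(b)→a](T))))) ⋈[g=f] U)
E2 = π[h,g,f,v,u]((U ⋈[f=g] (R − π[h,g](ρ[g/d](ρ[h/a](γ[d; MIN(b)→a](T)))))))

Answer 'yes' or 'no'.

E1 subexpression sizes:
  R → 6
  T → 6
  γ[d; MIN(b)→a](T) → 5
  ρ[h/a](γ[d; MIN(b)→a](T)) → 5
  ρ[g/d](ρ[h/a](γ[d; MIN(b)→a](T))) → 5
  π[h,g](ρ[g/d](ρ[h/a](γ[d; MIN(b)→a](T)))) → 5
  (R − π[h,g](ρ[g/d](ρ[h/a](γ[d; MIN(b)→a](T))))) → 5
  U → 6
  ((R − π[h,g](ρ[g/d](ρ[h/a](γ[d; MIN(b)→a](T))))) ⋈[g=f] U) → 6
E2 subexpression sizes:
  U → 6
  R → 6
  T → 6
  γ[d; MIN(b)→a](T) → 5
  ρ[h/a](γ[d; MIN(b)→a](T)) → 5
  ρ[g/d](ρ[h/a](γ[d; MIN(b)→a](T))) → 5
  π[h,g](ρ[g/d](ρ[h/a](γ[d; MIN(b)→a](T)))) → 5
  (R − π[h,g](ρ[g/d](ρ[h/a](γ[d; MIN(b)→a](T))))) → 5
  (U ⋈[f=g] (R − π[h,g](ρ[g/d](ρ[h/a](γ[d; MIN(b)→a](T)))))) → 6
  π[h,g,f,v,u]((U ⋈[f=g] (R − π[h,g](ρ[g/d](ρ[h/a](γ[d; MIN(b)→a](T))))))) → 6

E1 and E2 produce the same multiset:
h | g | f | v | u
1 | 8 | 8 | q | t
1 | 8 | 8 | s | s
5 | 3 | 3 | p | p
5 | 3 | 3 | r | q
5 | 3 | 3 | s | p
8 | 2 | 2 | q | s

yes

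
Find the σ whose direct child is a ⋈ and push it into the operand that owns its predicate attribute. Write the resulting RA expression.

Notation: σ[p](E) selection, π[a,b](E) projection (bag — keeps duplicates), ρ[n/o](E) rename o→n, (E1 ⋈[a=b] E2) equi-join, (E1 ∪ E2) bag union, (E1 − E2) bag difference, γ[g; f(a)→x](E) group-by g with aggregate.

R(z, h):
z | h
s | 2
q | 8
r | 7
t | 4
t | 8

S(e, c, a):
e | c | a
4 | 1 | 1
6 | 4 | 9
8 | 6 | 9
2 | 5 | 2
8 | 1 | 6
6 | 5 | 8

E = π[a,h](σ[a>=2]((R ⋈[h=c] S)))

σ filters on a, owned by the right side.
E' = π[a,h]((R ⋈[h=c] σ[a>=2](S)))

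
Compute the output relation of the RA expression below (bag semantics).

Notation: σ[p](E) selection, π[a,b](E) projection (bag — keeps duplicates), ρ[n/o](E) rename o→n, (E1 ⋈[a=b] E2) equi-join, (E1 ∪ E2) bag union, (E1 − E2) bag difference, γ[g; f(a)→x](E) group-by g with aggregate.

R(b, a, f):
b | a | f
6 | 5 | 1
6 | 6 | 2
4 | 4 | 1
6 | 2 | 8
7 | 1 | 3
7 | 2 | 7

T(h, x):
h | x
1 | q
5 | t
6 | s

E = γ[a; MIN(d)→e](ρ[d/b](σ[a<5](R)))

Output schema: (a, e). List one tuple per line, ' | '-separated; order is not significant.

Stepwise |·|:
  R → 6
  σ[a<5](R) → 4
  ρ[d/b](σ[a<5](R)) → 4
  γ[a; MIN(d)→e](ρ[d/b](σ[a<5](R))) → 3

== RESULT ==
a | e
1 | 7
2 | 6
4 | 4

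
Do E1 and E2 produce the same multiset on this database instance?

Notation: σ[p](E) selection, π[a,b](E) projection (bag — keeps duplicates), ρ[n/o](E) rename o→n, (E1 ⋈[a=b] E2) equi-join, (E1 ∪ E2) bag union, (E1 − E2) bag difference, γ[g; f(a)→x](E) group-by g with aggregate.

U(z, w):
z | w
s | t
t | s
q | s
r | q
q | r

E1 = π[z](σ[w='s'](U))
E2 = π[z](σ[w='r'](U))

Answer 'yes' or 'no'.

E1 subexpression sizes:
  U → 5
  σ[w='s'](U) → 2
  π[z](σ[w='s'](U)) → 2
E2 subexpression sizes:
  U → 5
  σ[w='r'](U) → 1
  π[z](σ[w='r'](U)) → 1

E1 result:
z
q
t
E2 result:
z
q
Witness: ('t',) appears 1× in E1 but 0× in E2.

no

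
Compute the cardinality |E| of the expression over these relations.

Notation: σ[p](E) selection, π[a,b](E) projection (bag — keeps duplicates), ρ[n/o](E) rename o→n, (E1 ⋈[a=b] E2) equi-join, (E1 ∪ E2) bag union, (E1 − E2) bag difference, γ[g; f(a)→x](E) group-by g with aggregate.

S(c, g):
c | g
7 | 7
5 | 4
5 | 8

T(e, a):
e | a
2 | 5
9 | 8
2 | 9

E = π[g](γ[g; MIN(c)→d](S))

Stepwise |·|:
  S → 3
  γ[g; MIN(c)→d](S) → 3
  π[g](γ[g; MIN(c)→d](S)) → 3

|E| = 3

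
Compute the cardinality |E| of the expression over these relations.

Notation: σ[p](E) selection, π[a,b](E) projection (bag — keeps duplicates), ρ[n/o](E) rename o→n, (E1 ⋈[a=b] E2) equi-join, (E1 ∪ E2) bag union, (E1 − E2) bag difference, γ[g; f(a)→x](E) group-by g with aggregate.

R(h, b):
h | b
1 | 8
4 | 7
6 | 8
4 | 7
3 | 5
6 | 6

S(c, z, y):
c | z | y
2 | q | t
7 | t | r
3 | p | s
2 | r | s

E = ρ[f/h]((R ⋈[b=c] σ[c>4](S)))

Per-node cardinality:
  R → 6
  S → 4
  σ[c>4](S) → 1
  (R ⋈[b=c] σ[c>4](S)) → 2
  ρ[f/h]((R ⋈[b=c] σ[c>4](S))) → 2

|E| = 2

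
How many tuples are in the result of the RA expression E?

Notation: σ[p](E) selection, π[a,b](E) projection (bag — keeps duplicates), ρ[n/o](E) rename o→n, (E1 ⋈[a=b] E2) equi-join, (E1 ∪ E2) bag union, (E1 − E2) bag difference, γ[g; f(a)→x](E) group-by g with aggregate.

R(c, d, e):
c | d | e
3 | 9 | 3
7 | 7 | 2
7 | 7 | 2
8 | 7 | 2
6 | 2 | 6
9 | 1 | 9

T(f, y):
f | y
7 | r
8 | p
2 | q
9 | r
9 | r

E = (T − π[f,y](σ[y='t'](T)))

Subexpression sizes:
  T → 5
  T → 5
  σ[y='t'](T) → 0
  π[f,y](σ[y='t'](T)) → 0
  (T − π[f,y](σ[y='t'](T))) → 5

|E| = 5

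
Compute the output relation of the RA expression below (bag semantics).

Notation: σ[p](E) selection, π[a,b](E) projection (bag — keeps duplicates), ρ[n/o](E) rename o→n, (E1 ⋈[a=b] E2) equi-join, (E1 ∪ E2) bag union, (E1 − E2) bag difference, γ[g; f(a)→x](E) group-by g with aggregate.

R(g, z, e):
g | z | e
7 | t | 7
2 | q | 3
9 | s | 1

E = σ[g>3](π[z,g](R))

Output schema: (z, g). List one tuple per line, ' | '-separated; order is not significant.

Per-node cardinality:
  R → 3
  π[z,g](R) → 3
  σ[g>3](π[z,g](R)) → 2

== RESULT ==
z | g
s | 9
t | 7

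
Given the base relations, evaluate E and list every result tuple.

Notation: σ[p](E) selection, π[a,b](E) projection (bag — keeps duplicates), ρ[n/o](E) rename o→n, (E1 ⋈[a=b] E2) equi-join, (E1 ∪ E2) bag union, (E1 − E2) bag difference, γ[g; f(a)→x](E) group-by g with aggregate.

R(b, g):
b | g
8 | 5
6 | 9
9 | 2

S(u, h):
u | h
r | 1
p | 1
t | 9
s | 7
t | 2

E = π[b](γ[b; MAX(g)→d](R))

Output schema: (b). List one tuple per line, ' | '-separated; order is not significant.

Per-node cardinality:
  R → 3
  γ[b; MAX(g)→d](R) → 3
  π[b](γ[b; MAX(g)→d](R)) → 3

== RESULT ==
b
6
8
9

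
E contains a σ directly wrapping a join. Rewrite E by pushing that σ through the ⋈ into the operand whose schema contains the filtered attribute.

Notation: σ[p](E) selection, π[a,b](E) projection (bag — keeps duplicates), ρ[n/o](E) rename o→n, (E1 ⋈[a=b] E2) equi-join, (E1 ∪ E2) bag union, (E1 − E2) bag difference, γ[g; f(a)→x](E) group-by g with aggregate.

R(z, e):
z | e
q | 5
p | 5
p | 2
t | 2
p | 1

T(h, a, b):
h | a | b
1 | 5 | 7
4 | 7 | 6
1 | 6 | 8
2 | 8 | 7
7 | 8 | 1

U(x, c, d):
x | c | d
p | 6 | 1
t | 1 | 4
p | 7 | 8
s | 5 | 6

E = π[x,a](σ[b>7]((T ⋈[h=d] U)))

σ filters on b, owned by the left side.
E' = π[x,a]((σ[b>7](T) ⋈[h=d] U))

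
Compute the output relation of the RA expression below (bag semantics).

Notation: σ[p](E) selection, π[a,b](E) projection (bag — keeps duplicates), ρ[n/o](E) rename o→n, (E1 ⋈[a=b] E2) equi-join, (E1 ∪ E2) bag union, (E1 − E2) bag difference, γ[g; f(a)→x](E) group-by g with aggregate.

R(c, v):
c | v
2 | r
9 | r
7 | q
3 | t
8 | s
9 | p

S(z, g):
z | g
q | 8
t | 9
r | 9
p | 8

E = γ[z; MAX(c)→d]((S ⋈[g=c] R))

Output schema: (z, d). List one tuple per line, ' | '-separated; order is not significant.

Stepwise |·|:
  S → 4
  R → 6
  (S ⋈[g=c] R) → 6
  γ[z; MAX(c)→d]((S ⋈[g=c] R)) → 4

== RESULT ==
z | d
p | 8
q | 8
r | 9
t | 9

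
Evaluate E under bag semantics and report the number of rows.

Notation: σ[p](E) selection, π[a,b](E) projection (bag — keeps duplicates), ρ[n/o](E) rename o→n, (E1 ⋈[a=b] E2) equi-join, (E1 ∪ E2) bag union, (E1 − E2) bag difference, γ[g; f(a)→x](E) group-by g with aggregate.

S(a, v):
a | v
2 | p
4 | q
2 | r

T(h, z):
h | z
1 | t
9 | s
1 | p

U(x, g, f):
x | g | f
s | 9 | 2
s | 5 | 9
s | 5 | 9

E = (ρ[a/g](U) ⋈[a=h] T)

Stepwise |·|:
  U → 3
  ρ[a/g](U) → 3
  T → 3
  (ρ[a/g](U) ⋈[a=h] T) → 1

|E| = 1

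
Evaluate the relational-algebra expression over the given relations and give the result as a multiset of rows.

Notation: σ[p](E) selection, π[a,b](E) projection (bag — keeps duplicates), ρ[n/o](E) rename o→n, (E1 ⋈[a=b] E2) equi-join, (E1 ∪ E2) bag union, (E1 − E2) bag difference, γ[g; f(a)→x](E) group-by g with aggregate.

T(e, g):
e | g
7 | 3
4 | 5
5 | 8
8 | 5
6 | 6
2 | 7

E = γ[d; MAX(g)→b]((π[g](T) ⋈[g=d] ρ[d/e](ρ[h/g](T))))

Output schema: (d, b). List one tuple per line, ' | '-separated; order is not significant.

Row counts bottom-up:
  T → 6
  π[g](T) → 6
  T → 6
  ρ[h/g](T) → 6
  ρ[d/e](ρ[h/g](T)) → 6
  (π[g](T) ⋈[g=d] ρ[d/e](ρ[h/g](T))) → 5
  γ[d; MAX(g)→b]((π[g](T) ⋈[g=d] ρ[d/e](ρ[h/g](T)))) → 4

== RESULT ==
d | b
5 | 5
6 | 6
7 | 7
8 | 8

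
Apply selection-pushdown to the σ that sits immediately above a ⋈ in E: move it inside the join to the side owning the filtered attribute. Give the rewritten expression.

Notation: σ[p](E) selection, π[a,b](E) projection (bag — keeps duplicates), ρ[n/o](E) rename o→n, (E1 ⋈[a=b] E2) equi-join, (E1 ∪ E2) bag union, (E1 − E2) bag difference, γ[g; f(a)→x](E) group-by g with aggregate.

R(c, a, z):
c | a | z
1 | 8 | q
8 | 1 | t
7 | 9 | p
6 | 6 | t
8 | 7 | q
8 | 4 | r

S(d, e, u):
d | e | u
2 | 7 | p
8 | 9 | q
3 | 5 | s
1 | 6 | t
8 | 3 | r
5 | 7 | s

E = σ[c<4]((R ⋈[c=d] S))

σ filters on c, owned by the left side.
E' = (σ[c<4](R) ⋈[c=d] S)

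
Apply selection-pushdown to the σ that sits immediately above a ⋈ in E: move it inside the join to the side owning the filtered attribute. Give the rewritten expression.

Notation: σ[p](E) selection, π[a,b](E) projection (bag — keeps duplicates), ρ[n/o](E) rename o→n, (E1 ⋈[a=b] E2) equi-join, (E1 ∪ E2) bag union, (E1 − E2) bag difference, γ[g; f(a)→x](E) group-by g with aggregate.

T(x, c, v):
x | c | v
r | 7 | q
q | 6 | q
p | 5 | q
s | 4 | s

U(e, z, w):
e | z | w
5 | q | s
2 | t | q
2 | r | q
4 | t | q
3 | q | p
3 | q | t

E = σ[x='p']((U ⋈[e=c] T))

σ filters on x, owned by the right side.
E' = (U ⋈[e=c] σ[x='p'](T))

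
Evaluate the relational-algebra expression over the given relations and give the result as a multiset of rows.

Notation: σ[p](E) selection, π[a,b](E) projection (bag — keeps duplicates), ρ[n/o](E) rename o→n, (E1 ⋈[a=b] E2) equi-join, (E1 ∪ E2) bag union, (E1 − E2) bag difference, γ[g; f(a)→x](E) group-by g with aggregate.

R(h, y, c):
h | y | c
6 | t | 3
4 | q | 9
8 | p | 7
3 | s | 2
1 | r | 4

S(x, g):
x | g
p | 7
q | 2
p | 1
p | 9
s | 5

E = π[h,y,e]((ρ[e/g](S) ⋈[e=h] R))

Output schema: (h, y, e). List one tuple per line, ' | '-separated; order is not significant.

Subexpression sizes:
  S → 5
  ρ[e/g](S) → 5
  R → 5
  (ρ[e/g](S) ⋈[e=h] R) → 1
  π[h,y,e]((ρ[e/g](S) ⋈[e=h] R)) → 1

== RESULT ==
h | y | e
1 | r | 1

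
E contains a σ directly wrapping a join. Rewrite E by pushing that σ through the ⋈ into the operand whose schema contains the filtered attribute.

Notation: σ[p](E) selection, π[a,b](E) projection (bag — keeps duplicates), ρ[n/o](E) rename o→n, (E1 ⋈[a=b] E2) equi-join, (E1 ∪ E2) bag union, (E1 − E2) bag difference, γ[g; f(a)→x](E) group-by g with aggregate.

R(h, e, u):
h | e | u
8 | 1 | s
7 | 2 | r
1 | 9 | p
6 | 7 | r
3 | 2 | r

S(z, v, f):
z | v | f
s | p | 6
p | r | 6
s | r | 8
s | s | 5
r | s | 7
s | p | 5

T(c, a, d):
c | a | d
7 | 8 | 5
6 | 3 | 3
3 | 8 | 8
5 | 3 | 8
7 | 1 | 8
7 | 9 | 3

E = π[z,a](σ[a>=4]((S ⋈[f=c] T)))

σ filters on a, owned by the right side.
E' = π[z,a]((S ⋈[f=c] σ[a>=4](T)))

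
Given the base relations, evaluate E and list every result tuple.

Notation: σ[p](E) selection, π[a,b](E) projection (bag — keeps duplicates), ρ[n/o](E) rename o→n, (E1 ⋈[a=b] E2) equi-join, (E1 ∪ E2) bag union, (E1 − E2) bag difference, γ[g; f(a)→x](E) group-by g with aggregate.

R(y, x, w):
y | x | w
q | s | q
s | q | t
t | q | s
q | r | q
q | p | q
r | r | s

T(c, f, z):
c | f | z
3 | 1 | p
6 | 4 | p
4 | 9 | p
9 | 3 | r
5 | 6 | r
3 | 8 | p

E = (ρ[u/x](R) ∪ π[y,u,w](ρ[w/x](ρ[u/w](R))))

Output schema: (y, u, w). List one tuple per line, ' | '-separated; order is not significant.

Stepwise |·|:
  R → 6
  ρ[u/x](R) → 6
  R → 6
  ρ[u/w](R) → 6
  ρ[w/x](ρ[u/w](R)) → 6
  π[y,u,w](ρ[w/x](ρ[u/w](R))) → 6
  (ρ[u/x](R) ∪ π[y,u,w](ρ[w/x](ρ[u/w](R)))) → 12

== RESULT ==
y | u | w
q | p | q
q | q | p
q | q | r
q | q | s
q | r | q
q | s | q
r | r | s
r | s | r
s | q | t
s | t | q
t | q | s
t | s | q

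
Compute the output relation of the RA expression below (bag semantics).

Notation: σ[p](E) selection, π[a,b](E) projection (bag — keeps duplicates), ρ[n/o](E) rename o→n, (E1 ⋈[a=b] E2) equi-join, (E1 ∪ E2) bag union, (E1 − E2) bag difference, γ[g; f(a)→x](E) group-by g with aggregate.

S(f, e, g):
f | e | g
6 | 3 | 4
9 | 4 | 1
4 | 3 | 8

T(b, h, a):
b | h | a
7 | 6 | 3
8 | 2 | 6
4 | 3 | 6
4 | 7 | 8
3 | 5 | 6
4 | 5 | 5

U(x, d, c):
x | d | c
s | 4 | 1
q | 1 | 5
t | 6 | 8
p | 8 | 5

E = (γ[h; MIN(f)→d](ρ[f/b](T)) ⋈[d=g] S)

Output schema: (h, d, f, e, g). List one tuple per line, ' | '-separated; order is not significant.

Subexpression sizes:
  T → 6
  ρ[f/b](T) → 6
  γ[h; MIN(f)→d](ρ[f/b](T)) → 5
  S → 3
  (γ[h; MIN(f)→d](ρ[f/b](T)) ⋈[d=g] S) → 3

== RESULT ==
h | d | f | e | g
2 | 8 | 4 | 3 | 8
3 | 4 | 6 | 3 | 4
7 | 4 | 6 | 3 | 4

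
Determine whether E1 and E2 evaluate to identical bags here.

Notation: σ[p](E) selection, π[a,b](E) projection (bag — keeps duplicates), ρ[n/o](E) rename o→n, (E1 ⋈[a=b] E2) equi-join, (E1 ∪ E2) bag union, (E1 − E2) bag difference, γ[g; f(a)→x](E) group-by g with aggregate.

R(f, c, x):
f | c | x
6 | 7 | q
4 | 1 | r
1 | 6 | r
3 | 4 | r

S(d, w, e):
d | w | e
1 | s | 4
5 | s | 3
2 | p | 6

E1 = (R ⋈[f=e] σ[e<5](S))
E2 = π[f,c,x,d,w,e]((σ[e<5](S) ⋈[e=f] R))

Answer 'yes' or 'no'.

E1 per-node cardinality:
  R → 4
  S → 3
  σ[e<5](S) → 2
  (R ⋈[f=e] σ[e<5](S)) → 2
E2 per-node cardinality:
  S → 3
  σ[e<5](S) → 2
  R → 4
  (σ[e<5](S) ⋈[e=f] R) → 2
  π[f,c,x,d,w,e]((σ[e<5](S) ⋈[e=f] R)) → 2

E1 and E2 produce the same multiset:
f | c | x | d | w | e
3 | 4 | r | 5 | s | 3
4 | 1 | r | 1 | s | 4

yes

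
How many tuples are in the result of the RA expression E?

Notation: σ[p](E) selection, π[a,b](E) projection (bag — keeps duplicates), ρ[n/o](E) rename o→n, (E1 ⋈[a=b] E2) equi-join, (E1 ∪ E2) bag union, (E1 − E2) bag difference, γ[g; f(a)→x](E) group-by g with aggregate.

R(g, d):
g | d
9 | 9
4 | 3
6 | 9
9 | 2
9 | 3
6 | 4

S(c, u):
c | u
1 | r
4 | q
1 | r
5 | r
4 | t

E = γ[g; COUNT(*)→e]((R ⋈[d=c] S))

Per-node cardinality:
  R → 6
  S → 5
  (R ⋈[d=c] S) → 2
  γ[g; COUNT(*)→e]((R ⋈[d=c] S)) → 1

|E| = 1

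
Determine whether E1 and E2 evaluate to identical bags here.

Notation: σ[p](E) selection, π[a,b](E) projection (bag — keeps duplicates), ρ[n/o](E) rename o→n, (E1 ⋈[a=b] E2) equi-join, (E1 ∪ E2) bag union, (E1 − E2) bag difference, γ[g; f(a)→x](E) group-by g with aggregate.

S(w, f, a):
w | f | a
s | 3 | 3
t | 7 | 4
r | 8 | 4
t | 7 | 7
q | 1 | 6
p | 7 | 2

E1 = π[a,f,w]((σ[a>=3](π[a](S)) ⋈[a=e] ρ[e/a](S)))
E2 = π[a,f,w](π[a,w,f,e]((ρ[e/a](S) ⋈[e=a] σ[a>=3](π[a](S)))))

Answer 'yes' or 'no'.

E1 subexpression sizes:
  S → 6
  π[a](S) → 6
  σ[a>=3](π[a](S)) → 5
  S → 6
  ρ[e/a](S) → 6
  (σ[a>=3](π[a](S)) ⋈[a=e] ρ[e/a](S)) → 7
  π[a,f,w]((σ[a>=3](π[a](S)) ⋈[a=e] ρ[e/a](S))) → 7
E2 subexpression sizes:
  S → 6
  ρ[e/a](S) → 6
  S → 6
  π[a](S) → 6
  σ[a>=3](π[a](S)) → 5
  (ρ[e/a](S) ⋈[e=a] σ[a>=3](π[a](S))) → 7
  π[a,w,f,e]((ρ[e/a](S) ⋈[e=a] σ[a>=3](π[a](S)))) → 7
  π[a,f,w](π[a,w,f,e]((ρ[e/a](S) ⋈[e=a] σ[a>=3](π[a](S))))) → 7

E1 and E2 produce the same multiset:
a | f | w
3 | 3 | s
4 | 7 | t
4 | 7 | t
4 | 8 | r
4 | 8 | r
6 | 1 | q
7 | 7 | t

yes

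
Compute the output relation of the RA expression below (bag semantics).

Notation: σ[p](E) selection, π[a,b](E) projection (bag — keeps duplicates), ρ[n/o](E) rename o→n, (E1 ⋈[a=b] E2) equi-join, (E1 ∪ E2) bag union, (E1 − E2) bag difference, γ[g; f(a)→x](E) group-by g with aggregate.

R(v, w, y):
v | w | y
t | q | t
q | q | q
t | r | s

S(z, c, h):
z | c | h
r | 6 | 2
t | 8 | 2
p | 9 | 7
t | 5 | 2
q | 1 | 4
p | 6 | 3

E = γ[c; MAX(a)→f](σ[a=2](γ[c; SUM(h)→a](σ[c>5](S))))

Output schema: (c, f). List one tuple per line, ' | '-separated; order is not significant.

Stepwise |·|:
  S → 6
  σ[c>5](S) → 4
  γ[c; SUM(h)→a](σ[c>5](S)) → 3
  σ[a=2](γ[c; SUM(h)→a](σ[c>5](S))) → 1
  γ[c; MAX(a)→f](σ[a=2](γ[c; SUM(h)→a](σ[c>5](S)))) → 1

== RESULT ==
c | f
8 | 2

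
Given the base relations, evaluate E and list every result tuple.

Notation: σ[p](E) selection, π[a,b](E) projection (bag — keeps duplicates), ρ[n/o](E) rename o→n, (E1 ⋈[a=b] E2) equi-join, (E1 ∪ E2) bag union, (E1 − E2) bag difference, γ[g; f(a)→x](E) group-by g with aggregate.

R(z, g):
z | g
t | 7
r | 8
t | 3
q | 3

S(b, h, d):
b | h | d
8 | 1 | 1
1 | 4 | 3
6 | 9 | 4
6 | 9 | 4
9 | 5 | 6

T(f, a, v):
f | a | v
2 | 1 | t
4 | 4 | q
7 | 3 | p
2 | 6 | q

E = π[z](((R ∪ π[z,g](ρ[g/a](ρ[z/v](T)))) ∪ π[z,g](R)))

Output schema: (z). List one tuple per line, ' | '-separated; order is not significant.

Row counts bottom-up:
  R → 4
  T → 4
  ρ[z/v](T) → 4
  ρ[g/a](ρ[z/v](T)) → 4
  π[z,g](ρ[g/a](ρ[z/v](T))) → 4
  (R ∪ π[z,g](ρ[g/a](ρ[z/v](T)))) → 8
  R → 4
  π[z,g](R) → 4
  ((R ∪ π[z,g](ρ[g/a](ρ[z/v](T)))) ∪ π[z,g](R)) → 12
  π[z](((R ∪ π[z,g](ρ[g/a](ρ[z/v](T)))) ∪ π[z,g](R))) → 12

== RESULT ==
z
p
q
q
q
q
r
r
t
t
t
t
t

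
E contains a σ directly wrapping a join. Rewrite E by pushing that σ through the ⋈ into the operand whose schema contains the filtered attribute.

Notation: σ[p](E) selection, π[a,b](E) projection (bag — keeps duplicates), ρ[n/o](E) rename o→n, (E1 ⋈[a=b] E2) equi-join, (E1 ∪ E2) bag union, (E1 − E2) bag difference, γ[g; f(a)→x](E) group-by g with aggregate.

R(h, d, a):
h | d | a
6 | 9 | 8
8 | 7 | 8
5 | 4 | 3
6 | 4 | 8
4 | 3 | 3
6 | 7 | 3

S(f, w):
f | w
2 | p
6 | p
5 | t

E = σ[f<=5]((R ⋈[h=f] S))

σ filters on f, owned by the right side.
E' = (R ⋈[h=f] σ[f<=5](S))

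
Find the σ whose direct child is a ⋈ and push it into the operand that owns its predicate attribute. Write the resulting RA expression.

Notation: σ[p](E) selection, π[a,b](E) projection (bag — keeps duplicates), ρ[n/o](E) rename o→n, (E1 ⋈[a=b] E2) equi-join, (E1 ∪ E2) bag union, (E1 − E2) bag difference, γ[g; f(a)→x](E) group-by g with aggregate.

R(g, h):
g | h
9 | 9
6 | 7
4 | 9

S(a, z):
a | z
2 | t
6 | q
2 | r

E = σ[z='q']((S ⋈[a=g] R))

σ filters on z, owned by the left side.
E' = (σ[z='q'](S) ⋈[a=g] R)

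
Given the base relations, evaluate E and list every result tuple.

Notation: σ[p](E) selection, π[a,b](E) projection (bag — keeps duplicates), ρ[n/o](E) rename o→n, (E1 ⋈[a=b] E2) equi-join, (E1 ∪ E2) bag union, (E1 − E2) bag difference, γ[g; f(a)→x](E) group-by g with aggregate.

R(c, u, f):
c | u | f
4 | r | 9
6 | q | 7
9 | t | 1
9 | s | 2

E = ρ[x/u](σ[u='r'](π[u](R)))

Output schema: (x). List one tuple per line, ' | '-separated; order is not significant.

Row counts bottom-up:
  R → 4
  π[u](R) → 4
  σ[u='r'](π[u](R)) → 1
  ρ[x/u](σ[u='r'](π[u](R))) → 1

== RESULT ==
x
r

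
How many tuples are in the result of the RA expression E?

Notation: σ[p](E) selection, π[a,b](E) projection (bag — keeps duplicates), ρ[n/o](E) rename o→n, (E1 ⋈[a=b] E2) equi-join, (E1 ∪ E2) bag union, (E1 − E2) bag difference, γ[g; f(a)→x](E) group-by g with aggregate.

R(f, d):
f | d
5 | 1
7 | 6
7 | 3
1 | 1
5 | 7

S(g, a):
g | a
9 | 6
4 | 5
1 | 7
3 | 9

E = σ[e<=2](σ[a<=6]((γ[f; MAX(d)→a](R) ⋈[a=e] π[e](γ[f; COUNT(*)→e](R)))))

Row counts bottom-up:
  R → 5
  γ[f; MAX(d)→a](R) → 3
  R → 5
  γ[f; COUNT(*)→e](R) → 3
  π[e](γ[f; COUNT(*)→e](R)) → 3
  (γ[f; MAX(d)→a](R) ⋈[a=e] π[e](γ[f; COUNT(*)→e](R))) → 1
  σ[a<=6]((γ[f; MAX(d)→a](R) ⋈[a=e] π[e](γ[f; COUNT(*)→e](R)))) → 1
  σ[e<=2](σ[a<=6]((γ[f; MAX(d)→a](R) ⋈[a=e] π[e](γ[f; COUNT(*)→e](R))))) → 1

|E| = 1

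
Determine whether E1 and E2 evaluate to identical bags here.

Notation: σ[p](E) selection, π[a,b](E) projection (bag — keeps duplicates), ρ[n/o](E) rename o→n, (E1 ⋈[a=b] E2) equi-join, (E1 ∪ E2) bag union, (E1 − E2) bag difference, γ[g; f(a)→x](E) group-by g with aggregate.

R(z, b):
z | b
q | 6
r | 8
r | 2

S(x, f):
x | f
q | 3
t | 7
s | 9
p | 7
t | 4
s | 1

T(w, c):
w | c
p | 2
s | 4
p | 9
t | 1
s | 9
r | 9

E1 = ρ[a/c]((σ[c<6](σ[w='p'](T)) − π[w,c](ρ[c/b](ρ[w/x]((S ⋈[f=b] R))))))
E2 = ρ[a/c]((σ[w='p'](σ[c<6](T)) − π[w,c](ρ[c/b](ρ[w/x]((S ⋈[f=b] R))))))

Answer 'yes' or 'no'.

E1 per-node cardinality:
  T → 6
  σ[w='p'](T) → 2
  σ[c<6](σ[w='p'](T)) → 1
  S → 6
  R → 3
  (S ⋈[f=b] R) → 0
  ρ[w/x]((S ⋈[f=b] R)) → 0
  ρ[c/b](ρ[w/x]((S ⋈[f=b] R))) → 0
  π[w,c](ρ[c/b](ρ[w/x]((S ⋈[f=b] R)))) → 0
  (σ[c<6](σ[w='p'](T)) − π[w,c](ρ[c/b](ρ[w/x]((S ⋈[f=b] R))))) → 1
  ρ[a/c]((σ[c<6](σ[w='p'](T)) − π[w,c](ρ[c/b](ρ[w/x]((S ⋈[f=b] R)))))) → 1
E2 per-node cardinality:
  T → 6
  σ[c<6](T) → 3
  σ[w='p'](σ[c<6](T)) → 1
  S → 6
  R → 3
  (S ⋈[f=b] R) → 0
  ρ[w/x]((S ⋈[f=b] R)) → 0
  ρ[c/b](ρ[w/x]((S ⋈[f=b] R))) → 0
  π[w,c](ρ[c/b](ρ[w/x]((S ⋈[f=b] R)))) → 0
  (σ[w='p'](σ[c<6](T)) − π[w,c](ρ[c/b](ρ[w/x]((S ⋈[f=b] R))))) → 1
  ρ[a/c]((σ[w='p'](σ[c<6](T)) − π[w,c](ρ[c/b](ρ[w/x]((S ⋈[f=b] R)))))) → 1

E1 and E2 produce the same multiset:
w | a
p | 2

yes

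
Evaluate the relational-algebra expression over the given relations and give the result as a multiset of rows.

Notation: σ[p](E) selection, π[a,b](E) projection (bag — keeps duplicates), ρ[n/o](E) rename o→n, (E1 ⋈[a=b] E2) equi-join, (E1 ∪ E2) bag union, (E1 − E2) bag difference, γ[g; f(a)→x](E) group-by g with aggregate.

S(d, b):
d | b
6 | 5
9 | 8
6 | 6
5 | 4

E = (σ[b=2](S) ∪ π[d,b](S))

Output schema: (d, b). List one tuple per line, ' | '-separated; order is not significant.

Subexpression sizes:
  S → 4
  σ[b=2](S) → 0
  S → 4
  π[d,b](S) → 4
  (σ[b=2](S) ∪ π[d,b](S)) → 4

== RESULT ==
d | b
5 | 4
6 | 5
6 | 6
9 | 8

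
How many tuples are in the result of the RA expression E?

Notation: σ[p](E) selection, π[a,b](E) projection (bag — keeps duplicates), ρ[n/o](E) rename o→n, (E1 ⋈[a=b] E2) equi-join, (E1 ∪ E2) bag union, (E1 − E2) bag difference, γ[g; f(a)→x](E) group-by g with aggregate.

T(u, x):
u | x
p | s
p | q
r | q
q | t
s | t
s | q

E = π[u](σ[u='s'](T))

Stepwise |·|:
  T → 6
  σ[u='s'](T) → 2
  π[u](σ[u='s'](T)) → 2

|E| = 2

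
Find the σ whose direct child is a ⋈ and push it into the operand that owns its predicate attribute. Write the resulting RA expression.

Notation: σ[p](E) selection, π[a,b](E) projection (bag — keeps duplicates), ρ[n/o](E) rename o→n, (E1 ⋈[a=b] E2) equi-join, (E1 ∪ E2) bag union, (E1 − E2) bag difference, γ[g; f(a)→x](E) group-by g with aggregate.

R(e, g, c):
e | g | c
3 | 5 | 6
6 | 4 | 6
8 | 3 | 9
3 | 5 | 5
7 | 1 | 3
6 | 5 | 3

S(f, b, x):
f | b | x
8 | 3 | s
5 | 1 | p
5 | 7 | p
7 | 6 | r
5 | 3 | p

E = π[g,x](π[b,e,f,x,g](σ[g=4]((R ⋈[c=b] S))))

σ filters on g, owned by the left side.
E' = π[g,x](π[b,e,f,x,g]((σ[g=4](R) ⋈[c=b] S)))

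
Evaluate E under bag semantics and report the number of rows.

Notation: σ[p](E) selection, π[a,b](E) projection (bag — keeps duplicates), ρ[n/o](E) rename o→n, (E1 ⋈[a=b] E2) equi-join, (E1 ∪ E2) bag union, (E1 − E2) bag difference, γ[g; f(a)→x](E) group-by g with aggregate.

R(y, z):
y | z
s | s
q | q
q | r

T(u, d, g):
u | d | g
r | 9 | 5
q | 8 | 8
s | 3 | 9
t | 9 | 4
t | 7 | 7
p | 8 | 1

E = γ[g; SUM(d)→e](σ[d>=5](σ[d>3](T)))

Per-node cardinality:
  T → 6
  σ[d>3](T) → 5
  σ[d>=5](σ[d>3](T)) → 5
  γ[g; SUM(d)→e](σ[d>=5](σ[d>3](T))) → 5

|E| = 5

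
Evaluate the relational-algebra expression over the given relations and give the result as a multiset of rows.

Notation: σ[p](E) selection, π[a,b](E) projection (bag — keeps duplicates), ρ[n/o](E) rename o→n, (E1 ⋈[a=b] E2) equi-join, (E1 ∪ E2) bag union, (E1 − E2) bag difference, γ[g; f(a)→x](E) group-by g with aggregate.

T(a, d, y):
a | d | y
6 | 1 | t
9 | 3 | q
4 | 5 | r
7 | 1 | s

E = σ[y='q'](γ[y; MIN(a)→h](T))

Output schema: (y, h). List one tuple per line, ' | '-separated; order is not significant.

Subexpression sizes:
  T → 4
  γ[y; MIN(a)→h](T) → 4
  σ[y='q'](γ[y; MIN(a)→h](T)) → 1

== RESULT ==
y | h
q | 9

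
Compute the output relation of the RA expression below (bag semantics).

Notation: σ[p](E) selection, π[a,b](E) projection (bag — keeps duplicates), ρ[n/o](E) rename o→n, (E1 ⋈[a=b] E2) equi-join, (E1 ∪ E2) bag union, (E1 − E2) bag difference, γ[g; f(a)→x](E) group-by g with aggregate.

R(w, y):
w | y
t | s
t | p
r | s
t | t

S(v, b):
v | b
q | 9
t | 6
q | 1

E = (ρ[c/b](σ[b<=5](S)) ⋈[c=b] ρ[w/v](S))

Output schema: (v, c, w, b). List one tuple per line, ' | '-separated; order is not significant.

Row counts bottom-up:
  S → 3
  σ[b<=5](S) → 1
  ρ[c/b](σ[b<=5](S)) → 1
  S → 3
  ρ[w/v](S) → 3
  (ρ[c/b](σ[b<=5](S)) ⋈[c=b] ρ[w/v](S)) → 1

== RESULT ==
v | c | w | b
q | 1 | q | 1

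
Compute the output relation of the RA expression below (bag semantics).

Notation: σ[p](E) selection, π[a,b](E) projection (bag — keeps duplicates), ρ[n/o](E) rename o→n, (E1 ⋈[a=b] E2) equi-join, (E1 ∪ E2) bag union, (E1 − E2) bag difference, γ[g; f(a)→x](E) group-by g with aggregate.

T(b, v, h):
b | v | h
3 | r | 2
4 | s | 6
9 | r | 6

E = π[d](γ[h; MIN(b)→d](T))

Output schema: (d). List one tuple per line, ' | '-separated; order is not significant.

Stepwise |·|:
  T → 3
  γ[h; MIN(b)→d](T) → 2
  π[d](γ[h; MIN(b)→d](T)) → 2

== RESULT ==
d
3
4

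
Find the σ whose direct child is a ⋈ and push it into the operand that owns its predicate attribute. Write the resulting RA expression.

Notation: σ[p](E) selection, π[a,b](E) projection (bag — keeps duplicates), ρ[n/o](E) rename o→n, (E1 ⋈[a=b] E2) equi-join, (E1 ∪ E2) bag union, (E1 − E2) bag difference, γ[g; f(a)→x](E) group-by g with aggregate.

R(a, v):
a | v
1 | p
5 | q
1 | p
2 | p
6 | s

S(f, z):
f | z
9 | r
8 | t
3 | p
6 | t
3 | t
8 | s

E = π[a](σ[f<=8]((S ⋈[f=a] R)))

σ filters on f, owned by the left side.
E' = π[a]((σ[f<=8](S) ⋈[f=a] R))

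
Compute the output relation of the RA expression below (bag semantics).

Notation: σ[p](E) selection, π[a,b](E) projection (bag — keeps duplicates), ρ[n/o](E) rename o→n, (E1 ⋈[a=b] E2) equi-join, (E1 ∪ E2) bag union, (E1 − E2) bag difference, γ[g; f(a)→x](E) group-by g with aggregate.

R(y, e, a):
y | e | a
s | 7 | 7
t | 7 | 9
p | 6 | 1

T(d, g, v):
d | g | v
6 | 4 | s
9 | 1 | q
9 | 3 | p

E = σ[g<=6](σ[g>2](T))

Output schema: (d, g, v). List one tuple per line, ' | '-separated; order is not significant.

Row counts bottom-up:
  T → 3
  σ[g>2](T) → 2
  σ[g<=6](σ[g>2](T)) → 2

== RESULT ==
d | g | v
6 | 4 | s
9 | 3 | p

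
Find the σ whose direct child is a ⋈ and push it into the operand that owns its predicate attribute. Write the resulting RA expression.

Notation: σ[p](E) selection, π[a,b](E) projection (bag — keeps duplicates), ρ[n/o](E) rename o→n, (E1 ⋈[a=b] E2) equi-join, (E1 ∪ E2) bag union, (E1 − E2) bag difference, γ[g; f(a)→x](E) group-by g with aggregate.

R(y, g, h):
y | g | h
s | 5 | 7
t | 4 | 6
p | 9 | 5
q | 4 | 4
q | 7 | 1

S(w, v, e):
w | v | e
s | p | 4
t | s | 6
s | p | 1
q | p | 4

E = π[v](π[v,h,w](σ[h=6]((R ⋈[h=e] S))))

σ filters on h, owned by the left side.
E' = π[v](π[v,h,w]((σ[h=6](R) ⋈[h=e] S)))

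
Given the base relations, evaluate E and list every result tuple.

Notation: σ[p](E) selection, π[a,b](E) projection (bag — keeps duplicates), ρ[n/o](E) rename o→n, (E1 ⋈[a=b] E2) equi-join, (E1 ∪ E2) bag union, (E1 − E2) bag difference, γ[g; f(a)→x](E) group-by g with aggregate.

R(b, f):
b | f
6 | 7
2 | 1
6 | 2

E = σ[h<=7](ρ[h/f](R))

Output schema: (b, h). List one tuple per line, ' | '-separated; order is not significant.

Per-node cardinality:
  R → 3
  ρ[h/f](R) → 3
  σ[h<=7](ρ[h/f](R)) → 3

== RESULT ==
b | h
2 | 1
6 | 2
6 | 7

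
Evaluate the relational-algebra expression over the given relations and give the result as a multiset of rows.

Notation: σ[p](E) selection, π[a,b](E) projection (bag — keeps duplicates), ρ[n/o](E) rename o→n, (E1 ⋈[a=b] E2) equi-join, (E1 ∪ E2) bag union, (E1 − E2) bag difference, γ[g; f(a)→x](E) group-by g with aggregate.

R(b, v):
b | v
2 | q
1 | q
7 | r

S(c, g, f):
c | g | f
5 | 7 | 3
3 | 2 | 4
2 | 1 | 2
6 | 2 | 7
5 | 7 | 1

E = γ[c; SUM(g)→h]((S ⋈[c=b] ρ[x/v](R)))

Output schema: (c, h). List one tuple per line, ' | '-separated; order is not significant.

Subexpression sizes:
  S → 5
  R → 3
  ρ[x/v](R) → 3
  (S ⋈[c=b] ρ[x/v](R)) → 1
  γ[c; SUM(g)→h]((S ⋈[c=b] ρ[x/v](R))) → 1

== RESULT ==
c | h
2 | 1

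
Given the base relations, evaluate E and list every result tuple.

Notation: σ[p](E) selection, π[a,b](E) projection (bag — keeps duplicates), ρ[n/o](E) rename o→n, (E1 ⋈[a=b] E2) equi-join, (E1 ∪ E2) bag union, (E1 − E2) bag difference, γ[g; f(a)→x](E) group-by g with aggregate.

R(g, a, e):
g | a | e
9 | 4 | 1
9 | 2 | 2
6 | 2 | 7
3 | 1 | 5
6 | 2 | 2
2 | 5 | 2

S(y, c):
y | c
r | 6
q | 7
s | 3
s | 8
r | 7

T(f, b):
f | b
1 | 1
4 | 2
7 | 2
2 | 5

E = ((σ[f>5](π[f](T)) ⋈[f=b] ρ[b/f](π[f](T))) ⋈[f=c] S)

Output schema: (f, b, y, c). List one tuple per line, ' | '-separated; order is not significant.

Subexpression sizes:
  T → 4
  π[f](T) → 4
  σ[f>5](π[f](T)) → 1
  T → 4
  π[f](T) → 4
  ρ[b/f](π[f](T)) → 4
  (σ[f>5](π[f](T)) ⋈[f=b] ρ[b/f](π[f](T))) → 1
  S → 5
  ((σ[f>5](π[f](T)) ⋈[f=b] ρ[b/f](π[f](T))) ⋈[f=c] S) → 2

== RESULT ==
f | b | y | c
7 | 7 | q | 7
7 | 7 | r | 7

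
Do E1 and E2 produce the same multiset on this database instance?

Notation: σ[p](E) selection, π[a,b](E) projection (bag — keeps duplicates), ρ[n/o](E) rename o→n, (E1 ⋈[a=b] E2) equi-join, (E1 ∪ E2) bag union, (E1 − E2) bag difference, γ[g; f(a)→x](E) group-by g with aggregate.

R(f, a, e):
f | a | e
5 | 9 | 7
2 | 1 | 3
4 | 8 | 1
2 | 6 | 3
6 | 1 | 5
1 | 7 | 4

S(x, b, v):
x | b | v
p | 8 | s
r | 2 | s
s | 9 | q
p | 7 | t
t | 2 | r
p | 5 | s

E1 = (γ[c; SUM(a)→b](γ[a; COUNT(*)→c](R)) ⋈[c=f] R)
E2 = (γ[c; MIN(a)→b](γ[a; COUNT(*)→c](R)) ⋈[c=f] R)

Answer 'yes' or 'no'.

E1 row counts bottom-up:
  R → 6
  γ[a; COUNT(*)→c](R) → 5
  γ[c; SUM(a)→b](γ[a; COUNT(*)→c](R)) → 2
  R → 6
  (γ[c; SUM(a)→b](γ[a; COUNT(*)→c](R)) ⋈[c=f] R) → 3
E2 row counts bottom-up:
  R → 6
  γ[a; COUNT(*)→c](R) → 5
  γ[c; MIN(a)→b](γ[a; COUNT(*)→c](R)) → 2
  R → 6
  (γ[c; MIN(a)→b](γ[a; COUNT(*)→c](R)) ⋈[c=f] R) → 3

E1 result:
c | b | f | a | e
1 | 30 | 1 | 7 | 4
2 | 1 | 2 | 1 | 3
2 | 1 | 2 | 6 | 3
E2 result:
c | b | f | a | e
1 | 6 | 1 | 7 | 4
2 | 1 | 2 | 1 | 3
2 | 1 | 2 | 6 | 3
Witness: (1, 30, 1, 7, 4) appears 1× in E1 but 0× in E2.

no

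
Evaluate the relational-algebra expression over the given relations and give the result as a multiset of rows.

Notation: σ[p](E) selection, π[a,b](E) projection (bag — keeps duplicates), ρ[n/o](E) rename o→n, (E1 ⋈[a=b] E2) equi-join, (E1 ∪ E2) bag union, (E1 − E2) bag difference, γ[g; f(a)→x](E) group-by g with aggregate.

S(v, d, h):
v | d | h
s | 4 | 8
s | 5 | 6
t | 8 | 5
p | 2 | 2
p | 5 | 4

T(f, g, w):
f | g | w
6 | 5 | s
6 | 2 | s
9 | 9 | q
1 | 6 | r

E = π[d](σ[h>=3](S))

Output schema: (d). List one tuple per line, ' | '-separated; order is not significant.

Stepwise |·|:
  S → 5
  σ[h>=3](S) → 4
  π[d](σ[h>=3](S)) → 4

== RESULT ==
d
4
5
5
8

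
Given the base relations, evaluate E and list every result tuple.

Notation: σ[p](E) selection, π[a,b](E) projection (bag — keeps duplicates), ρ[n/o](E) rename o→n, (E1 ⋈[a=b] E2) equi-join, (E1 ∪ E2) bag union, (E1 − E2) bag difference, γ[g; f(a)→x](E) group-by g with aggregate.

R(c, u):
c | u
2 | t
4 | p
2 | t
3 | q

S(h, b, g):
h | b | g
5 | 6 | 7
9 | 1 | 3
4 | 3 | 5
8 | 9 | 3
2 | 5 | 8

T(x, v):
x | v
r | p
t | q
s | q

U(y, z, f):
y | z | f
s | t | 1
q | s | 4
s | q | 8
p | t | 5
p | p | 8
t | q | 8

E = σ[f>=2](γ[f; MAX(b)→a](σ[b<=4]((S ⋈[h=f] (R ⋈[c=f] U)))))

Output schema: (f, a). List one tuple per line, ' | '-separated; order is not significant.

Stepwise |·|:
  S → 5
  R → 4
  U → 6
  (R ⋈[c=f] U) → 1
  (S ⋈[h=f] (R ⋈[c=f] U)) → 1
  σ[b<=4]((S ⋈[h=f] (R ⋈[c=f] U))) → 1
  γ[f; MAX(b)→a](σ[b<=4]((S ⋈[h=f] (R ⋈[c=f] U)))) → 1
  σ[f>=2](γ[f; MAX(b)→a](σ[b<=4]((S ⋈[h=f] (R ⋈[c=f] U))))) → 1

== RESULT ==
f | a
4 | 3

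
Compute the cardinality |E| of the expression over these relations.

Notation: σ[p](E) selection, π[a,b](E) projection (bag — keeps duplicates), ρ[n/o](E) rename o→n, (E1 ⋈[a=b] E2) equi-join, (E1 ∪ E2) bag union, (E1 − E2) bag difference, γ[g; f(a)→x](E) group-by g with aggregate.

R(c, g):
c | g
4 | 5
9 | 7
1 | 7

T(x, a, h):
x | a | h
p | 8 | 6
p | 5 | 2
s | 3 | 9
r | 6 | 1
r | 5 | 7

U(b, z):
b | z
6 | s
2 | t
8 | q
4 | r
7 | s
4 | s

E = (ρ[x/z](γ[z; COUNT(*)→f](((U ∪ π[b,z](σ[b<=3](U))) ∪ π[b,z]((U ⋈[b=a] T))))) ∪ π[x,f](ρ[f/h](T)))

Subexpression sizes:
  U → 6
  U → 6
  σ[b<=3](U) → 1
  π[b,z](σ[b<=3](U)) → 1
  (U ∪ π[b,z](σ[b<=3](U))) → 7
  U → 6
  T → 5
  (U ⋈[b=a] T) → 2
  π[b,z]((U ⋈[b=a] T)) → 2
  ((U ∪ π[b,z](σ[b<=3](U))) ∪ π[b,z]((U ⋈[b=a] T))) → 9
  γ[z; COUNT(*)→f](((U ∪ π[b,z](σ[b<=3](U))) ∪ π[b,z]((U ⋈[b=a] T)))) → 4
  ρ[x/z](γ[z; COUNT(*)→f](((U ∪ π[b,z](σ[b<=3](U))) ∪ π[b,z]((U ⋈[b=a] T))))) → 4
  T → 5
  ρ[f/h](T) → 5
  π[x,f](ρ[f/h](T)) → 5
  (ρ[x/z](γ[z; COUNT(*)→f](((U ∪ π[b,z](σ[b<=3](U))) ∪ π[b,z]((U ⋈[b=a] T))))) ∪ π[x,f](ρ[f/h](T))) → 9

|E| = 9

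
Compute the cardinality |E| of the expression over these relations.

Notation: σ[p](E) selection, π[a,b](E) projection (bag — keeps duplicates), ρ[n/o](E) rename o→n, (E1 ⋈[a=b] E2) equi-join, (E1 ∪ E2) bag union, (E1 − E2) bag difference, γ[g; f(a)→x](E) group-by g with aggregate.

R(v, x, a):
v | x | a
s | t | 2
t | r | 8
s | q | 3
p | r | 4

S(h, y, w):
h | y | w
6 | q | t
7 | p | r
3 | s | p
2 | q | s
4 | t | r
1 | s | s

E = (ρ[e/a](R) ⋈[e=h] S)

Row counts bottom-up:
  R → 4
  ρ[e/a](R) → 4
  S → 6
  (ρ[e/a](R) ⋈[e=h] S) → 3

|E| = 3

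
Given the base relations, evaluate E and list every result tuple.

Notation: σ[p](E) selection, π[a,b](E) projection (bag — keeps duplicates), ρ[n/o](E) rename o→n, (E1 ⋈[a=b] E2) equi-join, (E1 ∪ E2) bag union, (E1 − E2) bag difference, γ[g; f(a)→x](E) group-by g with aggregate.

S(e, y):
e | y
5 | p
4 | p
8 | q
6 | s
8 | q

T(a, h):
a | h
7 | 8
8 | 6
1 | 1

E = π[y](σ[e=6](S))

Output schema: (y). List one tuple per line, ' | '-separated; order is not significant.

Per-node cardinality:
  S → 5
  σ[e=6](S) → 1
  π[y](σ[e=6](S)) → 1

== RESULT ==
y
s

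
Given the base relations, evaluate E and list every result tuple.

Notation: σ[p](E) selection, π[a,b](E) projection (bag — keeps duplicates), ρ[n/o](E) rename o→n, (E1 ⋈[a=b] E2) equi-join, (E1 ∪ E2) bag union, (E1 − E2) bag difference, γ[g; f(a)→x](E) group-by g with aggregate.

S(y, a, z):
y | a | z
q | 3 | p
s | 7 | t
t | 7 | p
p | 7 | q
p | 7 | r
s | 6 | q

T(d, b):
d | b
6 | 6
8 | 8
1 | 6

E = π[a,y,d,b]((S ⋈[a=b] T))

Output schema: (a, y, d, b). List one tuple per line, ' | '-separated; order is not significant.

Stepwise |·|:
  S → 6
  T → 3
  (S ⋈[a=b] T) → 2
  π[a,y,d,b]((S ⋈[a=b] T)) → 2

== RESULT ==
a | y | d | b
6 | s | 1 | 6
6 | s | 6 | 6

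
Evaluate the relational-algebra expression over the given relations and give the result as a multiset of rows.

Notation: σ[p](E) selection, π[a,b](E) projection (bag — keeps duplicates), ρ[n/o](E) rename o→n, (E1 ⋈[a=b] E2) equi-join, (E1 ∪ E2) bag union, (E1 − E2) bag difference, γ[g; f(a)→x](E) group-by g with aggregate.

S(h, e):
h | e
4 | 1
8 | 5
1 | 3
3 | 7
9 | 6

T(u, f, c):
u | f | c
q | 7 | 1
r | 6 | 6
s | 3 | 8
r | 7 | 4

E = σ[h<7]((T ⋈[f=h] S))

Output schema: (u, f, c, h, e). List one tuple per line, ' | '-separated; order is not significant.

Subexpression sizes:
  T → 4
  S → 5
  (T ⋈[f=h] S) → 1
  σ[h<7]((T ⋈[f=h] S)) → 1

== RESULT ==
u | f | c | h | e
s | 3 | 8 | 3 | 7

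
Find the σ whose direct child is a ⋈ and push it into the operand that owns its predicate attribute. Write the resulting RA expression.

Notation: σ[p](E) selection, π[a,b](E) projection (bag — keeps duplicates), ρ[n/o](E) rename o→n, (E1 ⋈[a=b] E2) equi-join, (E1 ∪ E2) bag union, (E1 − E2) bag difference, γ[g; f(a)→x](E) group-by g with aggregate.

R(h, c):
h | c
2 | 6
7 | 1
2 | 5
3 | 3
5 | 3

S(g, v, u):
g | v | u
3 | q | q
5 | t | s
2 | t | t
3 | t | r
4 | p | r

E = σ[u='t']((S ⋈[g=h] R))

σ filters on u, owned by the left side.
E' = (σ[u='t'](S) ⋈[g=h] R)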